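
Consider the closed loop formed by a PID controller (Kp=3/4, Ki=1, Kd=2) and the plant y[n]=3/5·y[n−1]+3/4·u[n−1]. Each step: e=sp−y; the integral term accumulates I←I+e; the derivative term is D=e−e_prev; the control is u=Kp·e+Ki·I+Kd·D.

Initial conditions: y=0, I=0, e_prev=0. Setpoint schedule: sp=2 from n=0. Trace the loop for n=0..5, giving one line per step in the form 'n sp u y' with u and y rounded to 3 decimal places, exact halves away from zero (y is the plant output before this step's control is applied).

(exact arithmetic carried between steps; '≈' marks a value shown rounded to 6 d.p. or computed from one; I and e_prev carry over from the previous line; the table rounds u and y to 3 d.p., halves away from zero)
n=0: y=0, sp=2, e=sp−y=2; I=2, D=e−e_prev=2; u=3/4·2+1·2+2·2=7.5; next y=3/5·0+3/4·7.5=5.625
n=1: y=5.625, sp=2, e=sp−y=-3.625; I=-1.625, D=e−e_prev=-5.625; u=3/4·(-3.625)+1·(-1.625)+2·(-5.625)=-15.59375; next y=3/5·5.625+3/4·(-15.59375)≈-8.320313
n=2: y≈-8.320313, sp=2, e=sp−y≈10.320313; I≈8.695313, D=e−e_prev≈13.945313; u=3/4·10.320313+1·8.695313+2·13.945313≈44.326172; next y=3/5·(-8.320313)+3/4·44.326172≈28.252441
n=3: y≈28.252441, sp=2, e=sp−y≈-26.252441; I≈-17.557129, D=e−e_prev≈-36.572754; u=3/4·(-26.252441)+1·(-17.557129)+2·(-36.572754)≈-110.391968; next y=3/5·28.252441+3/4·(-110.391968)≈-65.842511
n=4: y≈-65.842511, sp=2, e=sp−y≈67.842511; I≈50.285382, D=e−e_prev≈94.094952; u=3/4·67.842511+1·50.285382+2·94.094952≈289.357170; next y=3/5·(-65.842511)+3/4·289.357170≈177.512371
n=5: y≈177.512371, sp=2, e=sp−y≈-175.512371; I≈-125.226989, D=e−e_prev≈-243.354882; u=3/4·(-175.512371)+1·(-125.226989)+2·(-243.354882)≈-743.571031; next y=3/5·177.512371+3/4·(-743.571031)≈-451.170851

0 2 7.500 0.000
1 2 -15.594 5.625
2 2 44.326 -8.320
3 2 -110.392 28.252
4 2 289.357 -65.843
5 2 -743.571 177.512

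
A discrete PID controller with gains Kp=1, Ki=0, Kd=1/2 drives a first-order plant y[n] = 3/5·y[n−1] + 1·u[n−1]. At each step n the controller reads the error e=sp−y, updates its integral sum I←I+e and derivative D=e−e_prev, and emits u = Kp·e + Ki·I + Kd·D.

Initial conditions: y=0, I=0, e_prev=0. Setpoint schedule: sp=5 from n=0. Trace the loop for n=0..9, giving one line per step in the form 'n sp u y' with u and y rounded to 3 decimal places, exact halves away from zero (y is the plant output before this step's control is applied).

(exact arithmetic carried between steps; '≈' marks a value shown rounded to 6 d.p. or computed from one; I and e_prev carry over from the previous line; the table rounds u and y to 3 d.p., halves away from zero)
n=0: y=0, sp=5, e=sp−y=5; I=5, D=e−e_prev=5; u=1·5+0·5+1/2·5=7.5; next y=3/5·0+1·7.5=7.5
n=1: y=7.5, sp=5, e=sp−y=-2.5; I=2.5, D=e−e_prev=-7.5; u=1·(-2.5)+0·2.5+1/2·(-7.5)=-6.25; next y=3/5·7.5+1·(-6.25)=-1.75
n=2: y=-1.75, sp=5, e=sp−y=6.75; I=9.25, D=e−e_prev=9.25; u=1·6.75+0·9.25+1/2·9.25=11.375; next y=3/5·(-1.75)+1·11.375=10.325
n=3: y=10.325, sp=5, e=sp−y=-5.325; I=3.925, D=e−e_prev=-12.075; u=1·(-5.325)+0·3.925+1/2·(-12.075)=-11.3625; next y=3/5·10.325+1·(-11.3625)=-5.1675
n=4: y=-5.1675, sp=5, e=sp−y=10.1675; I=14.0925, D=e−e_prev=15.4925; u=1·10.1675+0·14.0925+1/2·15.4925=17.91375; next y=3/5·(-5.1675)+1·17.91375=14.81325
n=5: y=14.81325, sp=5, e=sp−y=-9.81325; I=4.27925, D=e−e_prev=-19.98075; u=1·(-9.81325)+0·4.27925+1/2·(-19.98075)=-19.803625; next y=3/5·14.81325+1·(-19.803625)=-10.915675
n=6: y=-10.915675, sp=5, e=sp−y=15.915675; I=20.194925, D=e−e_prev=25.728925; u=1·15.915675+0·20.194925+1/2·25.728925≈28.780138; next y=3/5·(-10.915675)+1·28.780138≈22.230733
n=7: y≈22.230733, sp=5, e=sp−y≈-17.230733; I≈2.964193, D=e−e_prev≈-33.146408; u=1·(-17.230733)+0·2.964193+1/2·(-33.146408)≈-33.803936; next y=3/5·22.230733+1·(-33.803936)≈-20.465497
n=8: y≈-20.465497, sp=5, e=sp−y≈25.465497; I≈28.429689, D=e−e_prev≈42.696229; u=1·25.465497+0·28.429689+1/2·42.696229≈46.813611; next y=3/5·(-20.465497)+1·46.813611≈34.534313
n=9: y≈34.534313, sp=5, e=sp−y≈-29.534313; I≈-1.104624, D=e−e_prev≈-54.999810; u=1·(-29.534313)+0·(-1.104624)+1/2·(-54.999810)≈-57.034218; next y=3/5·34.534313+1·(-57.034218)≈-36.313630

0 5 7.500 0.000
1 5 -6.250 7.500
2 5 11.375 -1.750
3 5 -11.363 10.325
4 5 17.914 -5.168
5 5 -19.804 14.813
6 5 28.780 -10.916
7 5 -33.804 22.231
8 5 46.814 -20.465
9 5 -57.034 34.534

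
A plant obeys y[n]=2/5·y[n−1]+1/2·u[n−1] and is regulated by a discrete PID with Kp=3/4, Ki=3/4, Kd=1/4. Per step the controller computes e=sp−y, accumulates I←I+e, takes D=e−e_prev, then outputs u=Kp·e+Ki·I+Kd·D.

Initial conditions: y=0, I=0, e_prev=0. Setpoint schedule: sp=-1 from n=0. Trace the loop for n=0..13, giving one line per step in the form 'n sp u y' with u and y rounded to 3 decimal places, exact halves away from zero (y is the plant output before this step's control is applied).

(exact arithmetic carried between steps; '≈' marks a value shown rounded to 6 d.p. or computed from one; I and e_prev carry over from the previous line; the table rounds u and y to 3 d.p., halves away from zero)
n=0: y=0, sp=-1, e=sp−y=-1; I=-1, D=e−e_prev=-1; u=3/4·(-1)+3/4·(-1)+1/4·(-1)=-1.75; next y=2/5·0+1/2·(-1.75)=-0.875
n=1: y=-0.875, sp=-1, e=sp−y=-0.125; I=-1.125, D=e−e_prev=0.875; u=3/4·(-0.125)+3/4·(-1.125)+1/4·0.875=-0.71875; next y=2/5·(-0.875)+1/2·(-0.71875)=-0.709375
n=2: y=-0.709375, sp=-1, e=sp−y=-0.290625; I=-1.415625, D=e−e_prev=-0.165625; u=3/4·(-0.290625)+3/4·(-1.415625)+1/4·(-0.165625)≈-1.321094; next y=2/5·(-0.709375)+1/2·(-1.321094)≈-0.944297
n=3: y≈-0.944297, sp=-1, e=sp−y≈-0.055703; I≈-1.471328, D=e−e_prev≈0.234922; u=3/4·(-0.055703)+3/4·(-1.471328)+1/4·0.234922≈-1.086543; next y=2/5·(-0.944297)+1/2·(-1.086543)≈-0.920990
n=4: y≈-0.920990, sp=-1, e=sp−y≈-0.079010; I≈-1.550338, D=e−e_prev≈-0.023307; u=3/4·(-0.079010)+3/4·(-1.550338)+1/4·(-0.023307)≈-1.227837; next y=2/5·(-0.920990)+1/2·(-1.227837)≈-0.982315
n=5: y≈-0.982315, sp=-1, e=sp−y≈-0.017685; I≈-1.568023, D=e−e_prev≈0.061325; u=3/4·(-0.017685)+3/4·(-1.568023)+1/4·0.061325≈-1.173950; next y=2/5·(-0.982315)+1/2·(-1.173950)≈-0.979901
n=6: y≈-0.979901, sp=-1, e=sp−y≈-0.020099; I≈-1.588122, D=e−e_prev≈-0.002414; u=3/4·(-0.020099)+3/4·(-1.588122)+1/4·(-0.002414)≈-1.206769; next y=2/5·(-0.979901)+1/2·(-1.206769)≈-0.995345
n=7: y≈-0.995345, sp=-1, e=sp−y≈-0.004655; I≈-1.592777, D=e−e_prev≈0.015444; u=3/4·(-0.004655)+3/4·(-1.592777)+1/4·0.015444≈-1.194213; next y=2/5·(-0.995345)+1/2·(-1.194213)≈-0.995245
n=8: y≈-0.995245, sp=-1, e=sp−y≈-0.004755; I≈-1.597533, D=e−e_prev≈-0.000101; u=3/4·(-0.004755)+3/4·(-1.597533)+1/4·(-0.000101)≈-1.201741; next y=2/5·(-0.995245)+1/2·(-1.201741)≈-0.998968
n=9: y≈-0.998968, sp=-1, e=sp−y≈-0.001032; I≈-1.598564, D=e−e_prev≈0.003724; u=3/4·(-0.001032)+3/4·(-1.598564)+1/4·0.003724≈-1.198766; next y=2/5·(-0.998968)+1/2·(-1.198766)≈-0.998970
n=10: y≈-0.998970, sp=-1, e=sp−y≈-0.001030; I≈-1.599594, D=e−e_prev≈0.000002; u=3/4·(-0.001030)+3/4·(-1.599594)+1/4·0.000002≈-1.200467; next y=2/5·(-0.998970)+1/2·(-1.200467)≈-0.999822
n=11: y≈-0.999822, sp=-1, e=sp−y≈-0.000178; I≈-1.599772, D=e−e_prev≈0.000851; u=3/4·(-0.000178)+3/4·(-1.599772)+1/4·0.000851≈-1.199750; next y=2/5·(-0.999822)+1/2·(-1.199750)≈-0.999804
n=12: y≈-0.999804, sp=-1, e=sp−y≈-0.000196; I≈-1.599968, D=e−e_prev≈-0.000018; u=3/4·(-0.000196)+3/4·(-1.599968)+1/4·(-0.000018)≈-1.200128; next y=2/5·(-0.999804)+1/2·(-1.200128)≈-0.999986
n=13: y≈-0.999986, sp=-1, e=sp−y≈-0.000014; I≈-1.599983, D=e−e_prev≈0.000182; u=3/4·(-0.000014)+3/4·(-1.599983)+1/4·0.000182≈-1.199953; next y=2/5·(-0.999986)+1/2·(-1.199953)≈-0.999971

0 -1 -1.750 0.000
1 -1 -0.719 -0.875
2 -1 -1.321 -0.709
3 -1 -1.087 -0.944
4 -1 -1.228 -0.921
5 -1 -1.174 -0.982
6 -1 -1.207 -0.980
7 -1 -1.194 -0.995
8 -1 -1.202 -0.995
9 -1 -1.199 -0.999
10 -1 -1.200 -0.999
11 -1 -1.200 -1.000
12 -1 -1.200 -1.000
13 -1 -1.200 -1.000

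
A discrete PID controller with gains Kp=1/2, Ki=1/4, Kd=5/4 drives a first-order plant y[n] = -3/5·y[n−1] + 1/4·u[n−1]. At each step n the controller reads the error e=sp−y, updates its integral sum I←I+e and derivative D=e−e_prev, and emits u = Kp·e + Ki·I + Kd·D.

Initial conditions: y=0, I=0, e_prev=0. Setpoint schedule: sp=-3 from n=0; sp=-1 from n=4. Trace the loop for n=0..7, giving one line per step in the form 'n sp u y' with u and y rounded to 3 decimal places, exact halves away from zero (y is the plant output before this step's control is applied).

(exact arithmetic carried between steps; '≈' marks a value shown rounded to 6 d.p. or computed from one; I and e_prev carry over from the previous line; the table rounds u and y to 3 d.p., halves away from zero)
n=0: y=0, sp=-3, e=sp−y=-3; I=-3, D=e−e_prev=-3; u=1/2·(-3)+1/4·(-3)+5/4·(-3)=-6; next y=-3/5·0+1/4·(-6)=-1.5
n=1: y=-1.5, sp=-3, e=sp−y=-1.5; I=-4.5, D=e−e_prev=1.5; u=1/2·(-1.5)+1/4·(-4.5)+5/4·1.5=0; next y=-3/5·(-1.5)+1/4·0=0.9
n=2: y=0.9, sp=-3, e=sp−y=-3.9; I=-8.4, D=e−e_prev=-2.4; u=1/2·(-3.9)+1/4·(-8.4)+5/4·(-2.4)=-7.05; next y=-3/5·0.9+1/4·(-7.05)=-2.3025
n=3: y=-2.3025, sp=-3, e=sp−y=-0.6975; I=-9.0975, D=e−e_prev=3.2025; u=1/2·(-0.6975)+1/4·(-9.0975)+5/4·3.2025=1.38; next y=-3/5·(-2.3025)+1/4·1.38=1.7265
n=4: y=1.7265, sp=-1, e=sp−y=-2.7265; I=-11.824, D=e−e_prev=-2.029; u=1/2·(-2.7265)+1/4·(-11.824)+5/4·(-2.029)=-6.8555; next y=-3/5·1.7265+1/4·(-6.8555)=-2.749775
n=5: y=-2.749775, sp=-1, e=sp−y=1.749775; I=-10.074225, D=e−e_prev=4.476275; u=1/2·1.749775+1/4·(-10.074225)+5/4·4.476275=3.951675; next y=-3/5·(-2.749775)+1/4·3.951675≈2.637784
n=6: y≈2.637784, sp=-1, e=sp−y≈-3.637784; I≈-13.712009, D=e−e_prev≈-5.387559; u=1/2·(-3.637784)+1/4·(-13.712009)+5/4·(-5.387559)≈-11.981343; next y=-3/5·2.637784+1/4·(-11.981343)≈-4.578006
n=7: y≈-4.578006, sp=-1, e=sp−y≈3.578006; I≈-10.134003, D=e−e_prev≈7.215790; u=1/2·3.578006+1/4·(-10.134003)+5/4·7.215790≈8.275239; next y=-3/5·(-4.578006)+1/4·8.275239≈4.815613

0 -3 -6.000 0.000
1 -3 0.000 -1.500
2 -3 -7.050 0.900
3 -3 1.380 -2.303
4 -1 -6.856 1.727
5 -1 3.952 -2.750
6 -1 -11.981 2.638
7 -1 8.275 -4.578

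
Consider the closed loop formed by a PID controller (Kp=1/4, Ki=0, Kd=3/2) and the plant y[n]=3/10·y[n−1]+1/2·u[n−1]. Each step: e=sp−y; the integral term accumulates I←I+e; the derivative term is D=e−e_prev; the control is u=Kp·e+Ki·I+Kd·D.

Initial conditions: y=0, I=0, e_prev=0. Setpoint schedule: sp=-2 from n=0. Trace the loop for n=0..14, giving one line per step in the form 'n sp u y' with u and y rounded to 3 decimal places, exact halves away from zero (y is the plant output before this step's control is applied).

(exact arithmetic carried between steps; '≈' marks a value shown rounded to 6 d.p. or computed from one; I and e_prev carry over from the previous line; the table rounds u and y to 3 d.p., halves away from zero)
n=0: y=0, sp=-2, e=sp−y=-2; I=-2, D=e−e_prev=-2; u=1/4·(-2)+0·(-2)+3/2·(-2)=-3.5; next y=3/10·0+1/2·(-3.5)=-1.75
n=1: y=-1.75, sp=-2, e=sp−y=-0.25; I=-2.25, D=e−e_prev=1.75; u=1/4·(-0.25)+0·(-2.25)+3/2·1.75=2.5625; next y=3/10·(-1.75)+1/2·2.5625=0.75625
n=2: y=0.75625, sp=-2, e=sp−y=-2.75625; I=-5.00625, D=e−e_prev=-2.50625; u=1/4·(-2.75625)+0·(-5.00625)+3/2·(-2.50625)≈-4.448438; next y=3/10·0.75625+1/2·(-4.448438)≈-1.997344
n=3: y≈-1.997344, sp=-2, e=sp−y≈-0.002656; I≈-5.008906, D=e−e_prev≈2.753594; u=1/4·(-0.002656)+0·(-5.008906)+3/2·2.753594≈4.129727; next y=3/10·(-1.997344)+1/2·4.129727≈1.465660
n=4: y≈1.465660, sp=-2, e=sp−y≈-3.465660; I≈-8.474566, D=e−e_prev≈-3.463004; u=1/4·(-3.465660)+0·(-8.474566)+3/2·(-3.463004)≈-6.060921; next y=3/10·1.465660+1/2·(-6.060921)≈-2.590762
n=5: y≈-2.590762, sp=-2, e=sp−y≈0.590762; I≈-7.883804, D=e−e_prev≈4.056423; u=1/4·0.590762+0·(-7.883804)+3/2·4.056423≈6.232324; next y=3/10·(-2.590762)+1/2·6.232324≈2.338933
n=6: y≈2.338933, sp=-2, e=sp−y≈-4.338933; I≈-12.222738, D=e−e_prev≈-4.929696; u=1/4·(-4.338933)+0·(-12.222738)+3/2·(-4.929696)≈-8.479277; next y=3/10·2.338933+1/2·(-8.479277)≈-3.537959
n=7: y≈-3.537959, sp=-2, e=sp−y≈1.537959; I≈-10.684779, D=e−e_prev≈5.876892; u=1/4·1.537959+0·(-10.684779)+3/2·5.876892≈9.199828; next y=3/10·(-3.537959)+1/2·9.199828≈3.538526
n=8: y≈3.538526, sp=-2, e=sp−y≈-5.538526; I≈-16.223305, D=e−e_prev≈-7.076485; u=1/4·(-5.538526)+0·(-16.223305)+3/2·(-7.076485)≈-11.999359; next y=3/10·3.538526+1/2·(-11.999359)≈-4.938122
n=9: y≈-4.938122, sp=-2, e=sp−y≈2.938122; I≈-13.285184, D=e−e_prev≈8.476648; u=1/4·2.938122+0·(-13.285184)+3/2·8.476648≈13.449502; next y=3/10·(-4.938122)+1/2·13.449502≈5.243315
n=10: y≈5.243315, sp=-2, e=sp−y≈-7.243315; I≈-20.528498, D=e−e_prev≈-10.181436; u=1/4·(-7.243315)+0·(-20.528498)+3/2·(-10.181436)≈-17.082983; next y=3/10·5.243315+1/2·(-17.082983)≈-6.968497
n=11: y≈-6.968497, sp=-2, e=sp−y≈4.968497; I≈-15.560001, D=e−e_prev≈12.211812; u=1/4·4.968497+0·(-15.560001)+3/2·12.211812≈19.559842; next y=3/10·(-6.968497)+1/2·19.559842≈7.689372
n=12: y≈7.689372, sp=-2, e=sp−y≈-9.689372; I≈-25.249373, D=e−e_prev≈-14.657869; u=1/4·(-9.689372)+0·(-25.249373)+3/2·(-14.657869)≈-24.409146; next y=3/10·7.689372+1/2·(-24.409146)≈-9.897762
n=13: y≈-9.897762, sp=-2, e=sp−y≈7.897762; I≈-17.351611, D=e−e_prev≈17.587133; u=1/4·7.897762+0·(-17.351611)+3/2·17.587133≈28.355140; next y=3/10·(-9.897762)+1/2·28.355140≈11.208242
n=14: y≈11.208242, sp=-2, e=sp−y≈-13.208242; I≈-30.559853, D=e−e_prev≈-21.106003; u=1/4·(-13.208242)+0·(-30.559853)+3/2·(-21.106003)≈-34.961065; next y=3/10·11.208242+1/2·(-34.961065)≈-14.118060

0 -2 -3.500 0.000
1 -2 2.563 -1.750
2 -2 -4.448 0.756
3 -2 4.130 -1.997
4 -2 -6.061 1.466
5 -2 6.232 -2.591
6 -2 -8.479 2.339
7 -2 9.200 -3.538
8 -2 -11.999 3.539
9 -2 13.450 -4.938
10 -2 -17.083 5.243
11 -2 19.560 -6.968
12 -2 -24.409 7.689
13 -2 28.355 -9.898
14 -2 -34.961 11.208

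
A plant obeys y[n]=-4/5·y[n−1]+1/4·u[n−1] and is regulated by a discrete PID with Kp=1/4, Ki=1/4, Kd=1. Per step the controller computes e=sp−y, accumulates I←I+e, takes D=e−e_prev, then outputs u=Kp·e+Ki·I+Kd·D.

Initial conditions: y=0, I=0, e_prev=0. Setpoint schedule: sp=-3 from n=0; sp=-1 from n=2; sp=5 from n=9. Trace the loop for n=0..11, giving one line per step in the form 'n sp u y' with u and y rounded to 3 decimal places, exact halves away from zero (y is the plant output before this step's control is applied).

0 -3 -4.500 0.000
1 -3 -0.563 -1.125
2 -1 -1.983 0.759
3 -1 0.256 -1.103
4 -1 -4.656 0.946
5 -1 1.209 -1.921
6 -1 -7.069 1.839
7 -1 3.598 -3.238
8 -1 -11.013 3.490
9 5 17.146 -5.545
10 5 -16.655 8.723
11 5 26.480 -11.142

(exact arithmetic carried between steps; '≈' marks a value shown rounded to 6 d.p. or computed from one; I and e_prev carry over from the previous line; the table rounds u and y to 3 d.p., halves away from zero)
n=0: y=0, sp=-3, e=sp−y=-3; I=-3, D=e−e_prev=-3; u=1/4·(-3)+1/4·(-3)+1·(-3)=-4.5; next y=-4/5·0+1/4·(-4.5)=-1.125
n=1: y=-1.125, sp=-3, e=sp−y=-1.875; I=-4.875, D=e−e_prev=1.125; u=1/4·(-1.875)+1/4·(-4.875)+1·1.125=-0.5625; next y=-4/5·(-1.125)+1/4·(-0.5625)=0.759375
n=2: y=0.759375, sp=-1, e=sp−y=-1.759375; I=-6.634375, D=e−e_prev=0.115625; u=1/4·(-1.759375)+1/4·(-6.634375)+1·0.115625≈-1.982813; next y=-4/5·0.759375+1/4·(-1.982813)≈-1.103203
n=3: y≈-1.103203, sp=-1, e=sp−y≈0.103203; I≈-6.531172, D=e−e_prev≈1.862578; u=1/4·0.103203+1/4·(-6.531172)+1·1.862578≈0.255586; next y=-4/5·(-1.103203)+1/4·0.255586≈0.946459
n=4: y≈0.946459, sp=-1, e=sp−y≈-1.946459; I≈-8.477631, D=e−e_prev≈-2.049662; u=1/4·(-1.946459)+1/4·(-8.477631)+1·(-2.049662)≈-4.655685; next y=-4/5·0.946459+1/4·(-4.655685)≈-1.921088
n=5: y≈-1.921088, sp=-1, e=sp−y≈0.921088; I≈-7.556543, D=e−e_prev≈2.867547; u=1/4·0.921088+1/4·(-7.556543)+1·2.867547≈1.208684; next y=-4/5·(-1.921088)+1/4·1.208684≈1.839042
n=6: y≈1.839042, sp=-1, e=sp−y≈-2.839042; I≈-10.395584, D=e−e_prev≈-3.760130; u=1/4·(-2.839042)+1/4·(-10.395584)+1·(-3.760130)≈-7.068786; next y=-4/5·1.839042+1/4·(-7.068786)≈-3.238430
n=7: y≈-3.238430, sp=-1, e=sp−y≈2.238430; I≈-8.157154, D=e−e_prev≈5.077471; u=1/4·2.238430+1/4·(-8.157154)+1·5.077471≈3.597790; next y=-4/5·(-3.238430)+1/4·3.597790≈3.490191
n=8: y≈3.490191, sp=-1, e=sp−y≈-4.490191; I≈-12.647346, D=e−e_prev≈-6.728621; u=1/4·(-4.490191)+1/4·(-12.647346)+1·(-6.728621)≈-11.013006; next y=-4/5·3.490191+1/4·(-11.013006)≈-5.545405
n=9: y≈-5.545405, sp=5, e=sp−y≈10.545405; I≈-2.101941, D=e−e_prev≈15.035596; u=1/4·10.545405+1/4·(-2.101941)+1·15.035596≈17.146462; next y=-4/5·(-5.545405)+1/4·17.146462≈8.722939
n=10: y≈8.722939, sp=5, e=sp−y≈-3.722939; I≈-5.824880, D=e−e_prev≈-14.268344; u=1/4·(-3.722939)+1/4·(-5.824880)+1·(-14.268344)≈-16.655299; next y=-4/5·8.722939+1/4·(-16.655299)≈-11.142176
n=11: y≈-11.142176, sp=5, e=sp−y≈16.142176; I≈10.317296, D=e−e_prev≈19.865115; u=1/4·16.142176+1/4·10.317296+1·19.865115≈26.479983; next y=-4/5·(-11.142176)+1/4·26.479983≈15.533737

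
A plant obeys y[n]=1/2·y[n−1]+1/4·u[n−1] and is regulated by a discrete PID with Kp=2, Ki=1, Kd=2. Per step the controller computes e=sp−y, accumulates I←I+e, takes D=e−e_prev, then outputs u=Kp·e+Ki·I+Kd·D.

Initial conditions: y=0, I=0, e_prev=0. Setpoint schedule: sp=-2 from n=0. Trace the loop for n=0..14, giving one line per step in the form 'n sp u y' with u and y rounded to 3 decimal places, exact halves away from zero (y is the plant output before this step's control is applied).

0 -2 -10.000 0.000
1 -2 4.500 -2.500
2 -2 -11.875 -0.125
3 -2 5.531 -3.031
4 -2 -13.742 -0.133
5 -2 7.033 -3.502
6 -2 -15.750 0.007
7 -2 8.967 -3.934
8 -2 -18.024 0.275
9 -2 11.336 -4.369
10 -2 -20.674 0.650
11 -2 14.179 -4.844
12 -2 -23.797 1.123
13 -2 17.567 -5.388
14 -2 -27.495 1.698

(exact arithmetic carried between steps; '≈' marks a value shown rounded to 6 d.p. or computed from one; I and e_prev carry over from the previous line; the table rounds u and y to 3 d.p., halves away from zero)
n=0: y=0, sp=-2, e=sp−y=-2; I=-2, D=e−e_prev=-2; u=2·(-2)+1·(-2)+2·(-2)=-10; next y=1/2·0+1/4·(-10)=-2.5
n=1: y=-2.5, sp=-2, e=sp−y=0.5; I=-1.5, D=e−e_prev=2.5; u=2·0.5+1·(-1.5)+2·2.5=4.5; next y=1/2·(-2.5)+1/4·4.5=-0.125
n=2: y=-0.125, sp=-2, e=sp−y=-1.875; I=-3.375, D=e−e_prev=-2.375; u=2·(-1.875)+1·(-3.375)+2·(-2.375)=-11.875; next y=1/2·(-0.125)+1/4·(-11.875)=-3.03125
n=3: y=-3.03125, sp=-2, e=sp−y=1.03125; I=-2.34375, D=e−e_prev=2.90625; u=2·1.03125+1·(-2.34375)+2·2.90625=5.53125; next y=1/2·(-3.03125)+1/4·5.53125≈-0.132813
n=4: y≈-0.132813, sp=-2, e=sp−y≈-1.867188; I≈-4.210938, D=e−e_prev≈-2.898438; u=2·(-1.867188)+1·(-4.210938)+2·(-2.898438)≈-13.742188; next y=1/2·(-0.132813)+1/4·(-13.742188)≈-3.501953
n=5: y≈-3.501953, sp=-2, e=sp−y≈1.501953; I≈-2.708984, D=e−e_prev≈3.369141; u=2·1.501953+1·(-2.708984)+2·3.369141≈7.033203; next y=1/2·(-3.501953)+1/4·7.033203≈0.007324
n=6: y≈0.007324, sp=-2, e=sp−y≈-2.007324; I≈-4.716309, D=e−e_prev≈-3.509277; u=2·(-2.007324)+1·(-4.716309)+2·(-3.509277)≈-15.749512; next y=1/2·0.007324+1/4·(-15.749512)≈-3.933716
n=7: y≈-3.933716, sp=-2, e=sp−y≈1.933716; I≈-2.782593, D=e−e_prev≈3.941040; u=2·1.933716+1·(-2.782593)+2·3.941040≈8.966919; next y=1/2·(-3.933716)+1/4·8.966919≈0.274872
n=8: y≈0.274872, sp=-2, e=sp−y≈-2.274872; I≈-5.057465, D=e−e_prev≈-4.208588; u=2·(-2.274872)+1·(-5.057465)+2·(-4.208588)≈-18.024384; next y=1/2·0.274872+1/4·(-18.024384)≈-4.368660
n=9: y≈-4.368660, sp=-2, e=sp−y≈2.368660; I≈-2.688805, D=e−e_prev≈4.643532; u=2·2.368660+1·(-2.688805)+2·4.643532≈11.335579; next y=1/2·(-4.368660)+1/4·11.335579≈0.649565
n=10: y≈0.649565, sp=-2, e=sp−y≈-2.649565; I≈-5.338369, D=e−e_prev≈-5.018225; u=2·(-2.649565)+1·(-5.338369)+2·(-5.018225)≈-20.673948; next y=1/2·0.649565+1/4·(-20.673948)≈-4.843705
n=11: y≈-4.843705, sp=-2, e=sp−y≈2.843705; I≈-2.494665, D=e−e_prev≈5.493269; u=2·2.843705+1·(-2.494665)+2·5.493269≈14.179284; next y=1/2·(-4.843705)+1/4·14.179284≈1.122969
n=12: y≈1.122969, sp=-2, e=sp−y≈-3.122969; I≈-5.617633, D=e−e_prev≈-5.966673; u=2·(-3.122969)+1·(-5.617633)+2·(-5.966673)≈-23.796917; next y=1/2·1.122969+1/4·(-23.796917)≈-5.387745
n=13: y≈-5.387745, sp=-2, e=sp−y≈3.387745; I≈-2.229888, D=e−e_prev≈6.510713; u=2·3.387745+1·(-2.229888)+2·6.510713≈17.567029; next y=1/2·(-5.387745)+1/4·17.567029≈1.697885
n=14: y≈1.697885, sp=-2, e=sp−y≈-3.697885; I≈-5.927773, D=e−e_prev≈-7.085630; u=2·(-3.697885)+1·(-5.927773)+2·(-7.085630)≈-27.494802; next y=1/2·1.697885+1/4·(-27.494802)≈-6.024758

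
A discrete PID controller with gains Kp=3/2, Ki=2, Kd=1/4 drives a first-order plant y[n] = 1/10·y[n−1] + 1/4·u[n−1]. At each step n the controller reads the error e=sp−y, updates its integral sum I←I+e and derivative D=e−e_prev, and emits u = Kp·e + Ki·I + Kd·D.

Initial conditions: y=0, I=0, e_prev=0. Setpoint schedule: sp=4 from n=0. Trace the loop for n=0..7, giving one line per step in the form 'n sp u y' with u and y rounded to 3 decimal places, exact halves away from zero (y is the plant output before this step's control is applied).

(exact arithmetic carried between steps; '≈' marks a value shown rounded to 6 d.p. or computed from one; I and e_prev carry over from the previous line; the table rounds u and y to 3 d.p., halves away from zero)
n=0: y=0, sp=4, e=sp−y=4; I=4, D=e−e_prev=4; u=3/2·4+2·4+1/4·4=15; next y=1/10·0+1/4·15=3.75
n=1: y=3.75, sp=4, e=sp−y=0.25; I=4.25, D=e−e_prev=-3.75; u=3/2·0.25+2·4.25+1/4·(-3.75)=7.9375; next y=1/10·3.75+1/4·7.9375=2.359375
n=2: y=2.359375, sp=4, e=sp−y=1.640625; I=5.890625, D=e−e_prev=1.390625; u=3/2·1.640625+2·5.890625+1/4·1.390625≈14.589844; next y=1/10·2.359375+1/4·14.589844≈3.883398
n=3: y≈3.883398, sp=4, e=sp−y≈0.116602; I≈6.007227, D=e−e_prev≈-1.524023; u=3/2·0.116602+2·6.007227+1/4·(-1.524023)≈11.808350; next y=1/10·3.883398+1/4·11.808350≈3.340427
n=4: y≈3.340427, sp=4, e=sp−y≈0.659573; I≈6.666799, D=e−e_prev≈0.542971; u=3/2·0.659573+2·6.666799+1/4·0.542971≈14.458701; next y=1/10·3.340427+1/4·14.458701≈3.948718
n=5: y≈3.948718, sp=4, e=sp−y≈0.051282; I≈6.718081, D=e−e_prev≈-0.608291; u=3/2·0.051282+2·6.718081+1/4·(-0.608291)≈13.361013; next y=1/10·3.948718+1/4·13.361013≈3.735125
n=6: y≈3.735125, sp=4, e=sp−y≈0.264875; I≈6.982956, D=e−e_prev≈0.213593; u=3/2·0.264875+2·6.982956+1/4·0.213593≈14.416623; next y=1/10·3.735125+1/4·14.416623≈3.977668
n=7: y≈3.977668, sp=4, e=sp−y≈0.022332; I≈7.005288, D=e−e_prev≈-0.242543; u=3/2·0.022332+2·7.005288+1/4·(-0.242543)≈13.983438; next y=1/10·3.977668+1/4·13.983438≈3.893626

0 4 15.000 0.000
1 4 7.938 3.750
2 4 14.590 2.359
3 4 11.808 3.883
4 4 14.459 3.340
5 4 13.361 3.949
6 4 14.417 3.735
7 4 13.983 3.978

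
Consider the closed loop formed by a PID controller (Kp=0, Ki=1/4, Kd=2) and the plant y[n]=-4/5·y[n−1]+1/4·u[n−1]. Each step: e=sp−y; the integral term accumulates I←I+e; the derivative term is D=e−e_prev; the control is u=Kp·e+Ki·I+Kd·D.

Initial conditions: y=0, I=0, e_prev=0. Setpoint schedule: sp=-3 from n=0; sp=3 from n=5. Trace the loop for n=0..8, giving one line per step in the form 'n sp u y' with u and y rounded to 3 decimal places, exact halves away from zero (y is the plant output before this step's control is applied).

(exact arithmetic carried between steps; '≈' marks a value shown rounded to 6 d.p. or computed from one; I and e_prev carry over from the previous line; the table rounds u and y to 3 d.p., halves away from zero)
n=0: y=0, sp=-3, e=sp−y=-3; I=-3, D=e−e_prev=-3; u=0·(-3)+1/4·(-3)+2·(-3)=-6.75; next y=-4/5·0+1/4·(-6.75)=-1.6875
n=1: y=-1.6875, sp=-3, e=sp−y=-1.3125; I=-4.3125, D=e−e_prev=1.6875; u=0·(-1.3125)+1/4·(-4.3125)+2·1.6875=2.296875; next y=-4/5·(-1.6875)+1/4·2.296875≈1.924219
n=2: y≈1.924219, sp=-3, e=sp−y≈-4.924219; I≈-9.236719, D=e−e_prev≈-3.611719; u=0·(-4.924219)+1/4·(-9.236719)+2·(-3.611719)≈-9.532617; next y=-4/5·1.924219+1/4·(-9.532617)≈-3.922529
n=3: y≈-3.922529, sp=-3, e=sp−y≈0.922529; I≈-8.314189, D=e−e_prev≈5.846748; u=0·0.922529+1/4·(-8.314189)+2·5.846748≈9.614949; next y=-4/5·(-3.922529)+1/4·9.614949≈5.541761
n=4: y≈5.541761, sp=-3, e=sp−y≈-8.541761; I≈-16.855950, D=e−e_prev≈-9.464290; u=0·(-8.541761)+1/4·(-16.855950)+2·(-9.464290)≈-23.142567; next y=-4/5·5.541761+1/4·(-23.142567)≈-10.219050
n=5: y≈-10.219050, sp=3, e=sp−y≈13.219050; I≈-3.636900, D=e−e_prev≈21.760811; u=0·13.219050+1/4·(-3.636900)+2·21.760811≈42.612397; next y=-4/5·(-10.219050)+1/4·42.612397≈18.828340
n=6: y≈18.828340, sp=3, e=sp−y≈-15.828340; I≈-19.465239, D=e−e_prev≈-29.047390; u=0·(-15.828340)+1/4·(-19.465239)+2·(-29.047390)≈-62.961090; next y=-4/5·18.828340+1/4·(-62.961090)≈-30.802944
n=7: y≈-30.802944, sp=3, e=sp−y≈33.802944; I≈14.337705, D=e−e_prev≈49.631283; u=0·33.802944+1/4·14.337705+2·49.631283≈102.846993; next y=-4/5·(-30.802944)+1/4·102.846993≈50.354103
n=8: y≈50.354103, sp=3, e=sp−y≈-47.354103; I≈-33.016399, D=e−e_prev≈-81.157047; u=0·(-47.354103)+1/4·(-33.016399)+2·(-81.157047)≈-170.568195; next y=-4/5·50.354103+1/4·(-170.568195)≈-82.925331

0 -3 -6.750 0.000
1 -3 2.297 -1.688
2 -3 -9.533 1.924
3 -3 9.615 -3.923
4 -3 -23.143 5.542
5 3 42.612 -10.219
6 3 -62.961 18.828
7 3 102.847 -30.803
8 3 -170.568 50.354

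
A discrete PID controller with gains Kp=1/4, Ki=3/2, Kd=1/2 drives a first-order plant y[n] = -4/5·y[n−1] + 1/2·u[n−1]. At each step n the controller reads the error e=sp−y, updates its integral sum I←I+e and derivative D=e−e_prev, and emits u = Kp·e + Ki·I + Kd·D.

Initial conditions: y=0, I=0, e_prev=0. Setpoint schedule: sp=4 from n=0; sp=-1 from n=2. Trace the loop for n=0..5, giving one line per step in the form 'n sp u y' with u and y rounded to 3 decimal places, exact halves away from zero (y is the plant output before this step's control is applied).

(exact arithmetic carried between steps; '≈' marks a value shown rounded to 6 d.p. or computed from one; I and e_prev carry over from the previous line; the table rounds u and y to 3 d.p., halves away from zero)
n=0: y=0, sp=4, e=sp−y=4; I=4, D=e−e_prev=4; u=1/4·4+3/2·4+1/2·4=9; next y=-4/5·0+1/2·9=4.5
n=1: y=4.5, sp=4, e=sp−y=-0.5; I=3.5, D=e−e_prev=-4.5; u=1/4·(-0.5)+3/2·3.5+1/2·(-4.5)=2.875; next y=-4/5·4.5+1/2·2.875=-2.1625
n=2: y=-2.1625, sp=-1, e=sp−y=1.1625; I=4.6625, D=e−e_prev=1.6625; u=1/4·1.1625+3/2·4.6625+1/2·1.6625=8.115625; next y=-4/5·(-2.1625)+1/2·8.115625≈5.787813
n=3: y≈5.787813, sp=-1, e=sp−y≈-6.787813; I≈-2.125313, D=e−e_prev≈-7.950313; u=1/4·(-6.787813)+3/2·(-2.125313)+1/2·(-7.950313)≈-8.860078; next y=-4/5·5.787813+1/2·(-8.860078)≈-9.060289
n=4: y≈-9.060289, sp=-1, e=sp−y≈8.060289; I≈5.934977, D=e−e_prev≈14.848102; u=1/4·8.060289+3/2·5.934977+1/2·14.848102≈18.341588; next y=-4/5·(-9.060289)+1/2·18.341588≈16.419025
n=5: y≈16.419025, sp=-1, e=sp−y≈-17.419025; I≈-11.484049, D=e−e_prev≈-25.479314; u=1/4·(-17.419025)+3/2·(-11.484049)+1/2·(-25.479314)≈-34.320486; next y=-4/5·16.419025+1/2·(-34.320486)≈-30.295463

0 4 9.000 0.000
1 4 2.875 4.500
2 -1 8.116 -2.163
3 -1 -8.860 5.788
4 -1 18.342 -9.060
5 -1 -34.320 16.419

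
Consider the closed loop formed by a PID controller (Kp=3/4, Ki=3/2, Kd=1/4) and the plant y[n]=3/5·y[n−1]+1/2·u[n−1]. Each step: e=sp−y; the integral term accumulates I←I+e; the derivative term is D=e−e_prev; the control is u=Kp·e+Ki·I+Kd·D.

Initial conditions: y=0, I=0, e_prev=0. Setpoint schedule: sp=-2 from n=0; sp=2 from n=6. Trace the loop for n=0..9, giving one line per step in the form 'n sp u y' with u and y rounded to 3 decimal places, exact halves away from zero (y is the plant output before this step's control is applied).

(exact arithmetic carried between steps; '≈' marks a value shown rounded to 6 d.p. or computed from one; I and e_prev carry over from the previous line; the table rounds u and y to 3 d.p., halves away from zero)
n=0: y=0, sp=-2, e=sp−y=-2; I=-2, D=e−e_prev=-2; u=3/4·(-2)+3/2·(-2)+1/4·(-2)=-5; next y=3/5·0+1/2·(-5)=-2.5
n=1: y=-2.5, sp=-2, e=sp−y=0.5; I=-1.5, D=e−e_prev=2.5; u=3/4·0.5+3/2·(-1.5)+1/4·2.5=-1.25; next y=3/5·(-2.5)+1/2·(-1.25)=-2.125
n=2: y=-2.125, sp=-2, e=sp−y=0.125; I=-1.375, D=e−e_prev=-0.375; u=3/4·0.125+3/2·(-1.375)+1/4·(-0.375)=-2.0625; next y=3/5·(-2.125)+1/2·(-2.0625)=-2.30625
n=3: y=-2.30625, sp=-2, e=sp−y=0.30625; I=-1.06875, D=e−e_prev=0.18125; u=3/4·0.30625+3/2·(-1.06875)+1/4·0.18125=-1.328125; next y=3/5·(-2.30625)+1/2·(-1.328125)≈-2.047813
n=4: y≈-2.047813, sp=-2, e=sp−y≈0.047813; I≈-1.020938, D=e−e_prev≈-0.258438; u=3/4·0.047813+3/2·(-1.020938)+1/4·(-0.258438)≈-1.560156; next y=3/5·(-2.047813)+1/2·(-1.560156)≈-2.008766
n=5: y≈-2.008766, sp=-2, e=sp−y≈0.008766; I≈-1.012172, D=e−e_prev≈-0.039047; u=3/4·0.008766+3/2·(-1.012172)+1/4·(-0.039047)≈-1.521445; next y=3/5·(-2.008766)+1/2·(-1.521445)≈-1.965982
n=6: y≈-1.965982, sp=2, e=sp−y≈3.965982; I≈2.953810, D=e−e_prev≈3.957216; u=3/4·3.965982+3/2·2.953810+1/4·3.957216≈8.394506; next y=3/5·(-1.965982)+1/2·8.394506≈3.017664
n=7: y≈3.017664, sp=2, e=sp−y≈-1.017664; I≈1.936146, D=e−e_prev≈-4.983646; u=3/4·(-1.017664)+3/2·1.936146+1/4·(-4.983646)≈0.895060; next y=3/5·3.017664+1/2·0.895060≈2.258128
n=8: y≈2.258128, sp=2, e=sp−y≈-0.258128; I≈1.678018, D=e−e_prev≈0.759535; u=3/4·(-0.258128)+3/2·1.678018+1/4·0.759535≈2.513314; next y=3/5·2.258128+1/2·2.513314≈2.611534
n=9: y≈2.611534, sp=2, e=sp−y≈-0.611534; I≈1.066484, D=e−e_prev≈-0.353406; u=3/4·(-0.611534)+3/2·1.066484+1/4·(-0.353406)≈1.052723; next y=3/5·2.611534+1/2·1.052723≈2.093282

0 -2 -5.000 0.000
1 -2 -1.250 -2.500
2 -2 -2.063 -2.125
3 -2 -1.328 -2.306
4 -2 -1.560 -2.048
5 -2 -1.521 -2.009
6 2 8.395 -1.966
7 2 0.895 3.018
8 2 2.513 2.258
9 2 1.053 2.612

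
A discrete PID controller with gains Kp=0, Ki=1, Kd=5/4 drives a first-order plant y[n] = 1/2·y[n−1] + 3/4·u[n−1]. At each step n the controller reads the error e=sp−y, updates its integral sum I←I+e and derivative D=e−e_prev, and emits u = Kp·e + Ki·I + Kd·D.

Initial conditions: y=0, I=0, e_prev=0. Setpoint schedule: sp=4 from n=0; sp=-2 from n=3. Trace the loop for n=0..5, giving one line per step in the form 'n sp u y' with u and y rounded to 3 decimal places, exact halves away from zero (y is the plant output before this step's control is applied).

0 4 9.000 0.000
1 4 -7.188 6.750
2 4 18.223 -2.016
3 -2 -33.237 12.659
4 -2 48.276 -18.598
5 -2 -76.587 26.908

(exact arithmetic carried between steps; '≈' marks a value shown rounded to 6 d.p. or computed from one; I and e_prev carry over from the previous line; the table rounds u and y to 3 d.p., halves away from zero)
n=0: y=0, sp=4, e=sp−y=4; I=4, D=e−e_prev=4; u=0·4+1·4+5/4·4=9; next y=1/2·0+3/4·9=6.75
n=1: y=6.75, sp=4, e=sp−y=-2.75; I=1.25, D=e−e_prev=-6.75; u=0·(-2.75)+1·1.25+5/4·(-6.75)=-7.1875; next y=1/2·6.75+3/4·(-7.1875)=-2.015625
n=2: y=-2.015625, sp=4, e=sp−y=6.015625; I=7.265625, D=e−e_prev=8.765625; u=0·6.015625+1·7.265625+5/4·8.765625≈18.222656; next y=1/2·(-2.015625)+3/4·18.222656≈12.659180
n=3: y≈12.659180, sp=-2, e=sp−y≈-14.659180; I≈-7.393555, D=e−e_prev≈-20.674805; u=0·(-14.659180)+1·(-7.393555)+5/4·(-20.674805)≈-33.237061; next y=1/2·12.659180+3/4·(-33.237061)≈-18.598206
n=4: y≈-18.598206, sp=-2, e=sp−y≈16.598206; I≈9.204651, D=e−e_prev≈31.257385; u=0·16.598206+1·9.204651+5/4·31.257385≈48.276382; next y=1/2·(-18.598206)+3/4·48.276382≈26.908184
n=5: y≈26.908184, sp=-2, e=sp−y≈-28.908184; I≈-19.703533, D=e−e_prev≈-45.506390; u=0·(-28.908184)+1·(-19.703533)+5/4·(-45.506390)≈-76.586520; next y=1/2·26.908184+3/4·(-76.586520)≈-43.985798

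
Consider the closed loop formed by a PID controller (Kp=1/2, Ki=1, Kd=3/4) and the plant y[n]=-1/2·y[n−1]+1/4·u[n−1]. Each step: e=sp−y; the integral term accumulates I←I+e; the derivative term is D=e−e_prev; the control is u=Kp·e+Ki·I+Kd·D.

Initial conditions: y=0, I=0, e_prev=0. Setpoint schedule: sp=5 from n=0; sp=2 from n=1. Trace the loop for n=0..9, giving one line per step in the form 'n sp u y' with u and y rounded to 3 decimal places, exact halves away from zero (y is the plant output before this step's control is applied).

0 5 11.250 0.000
1 2 -0.578 2.813
2 2 12.786 -1.551
3 2 0.638 3.972
4 2 15.855 -1.826
5 2 0.250 4.877
6 2 18.719 -2.376
7 2 -0.893 5.868
8 2 21.728 -3.157
9 2 -2.761 7.011

(exact arithmetic carried between steps; '≈' marks a value shown rounded to 6 d.p. or computed from one; I and e_prev carry over from the previous line; the table rounds u and y to 3 d.p., halves away from zero)
n=0: y=0, sp=5, e=sp−y=5; I=5, D=e−e_prev=5; u=1/2·5+1·5+3/4·5=11.25; next y=-1/2·0+1/4·11.25=2.8125
n=1: y=2.8125, sp=2, e=sp−y=-0.8125; I=4.1875, D=e−e_prev=-5.8125; u=1/2·(-0.8125)+1·4.1875+3/4·(-5.8125)=-0.578125; next y=-1/2·2.8125+1/4·(-0.578125)≈-1.550781
n=2: y≈-1.550781, sp=2, e=sp−y≈3.550781; I≈7.738281, D=e−e_prev≈4.363281; u=1/2·3.550781+1·7.738281+3/4·4.363281≈12.786133; next y=-1/2·(-1.550781)+1/4·12.786133≈3.971924
n=3: y≈3.971924, sp=2, e=sp−y≈-1.971924; I≈5.766357, D=e−e_prev≈-5.522705; u=1/2·(-1.971924)+1·5.766357+3/4·(-5.522705)≈0.638367; next y=-1/2·3.971924+1/4·0.638367≈-1.826370
n=4: y≈-1.826370, sp=2, e=sp−y≈3.826370; I≈9.592728, D=e−e_prev≈5.798294; u=1/2·3.826370+1·9.592728+3/4·5.798294≈15.854633; next y=-1/2·(-1.826370)+1/4·15.854633≈4.876843
n=5: y≈4.876843, sp=2, e=sp−y≈-2.876843; I≈6.715884, D=e−e_prev≈-6.703214; u=1/2·(-2.876843)+1·6.715884+3/4·(-6.703214)≈0.250052; next y=-1/2·4.876843+1/4·0.250052≈-2.375909
n=6: y≈-2.375909, sp=2, e=sp−y≈4.375909; I≈11.091793, D=e−e_prev≈7.252752; u=1/2·4.375909+1·11.091793+3/4·7.252752≈18.719311; next y=-1/2·(-2.375909)+1/4·18.719311≈5.867782
n=7: y≈5.867782, sp=2, e=sp−y≈-3.867782; I≈7.224011, D=e−e_prev≈-8.243691; u=1/2·(-3.867782)+1·7.224011+3/4·(-8.243691)≈-0.892648; next y=-1/2·5.867782+1/4·(-0.892648)≈-3.157053
n=8: y≈-3.157053, sp=2, e=sp−y≈5.157053; I≈12.381064, D=e−e_prev≈9.024835; u=1/2·5.157053+1·12.381064+3/4·9.024835≈21.728217; next y=-1/2·(-3.157053)+1/4·21.728217≈7.010581
n=9: y≈7.010581, sp=2, e=sp−y≈-5.010581; I≈7.370483, D=e−e_prev≈-10.167634; u=1/2·(-5.010581)+1·7.370483+3/4·(-10.167634)≈-2.760533; next y=-1/2·7.010581+1/4·(-2.760533)≈-4.195424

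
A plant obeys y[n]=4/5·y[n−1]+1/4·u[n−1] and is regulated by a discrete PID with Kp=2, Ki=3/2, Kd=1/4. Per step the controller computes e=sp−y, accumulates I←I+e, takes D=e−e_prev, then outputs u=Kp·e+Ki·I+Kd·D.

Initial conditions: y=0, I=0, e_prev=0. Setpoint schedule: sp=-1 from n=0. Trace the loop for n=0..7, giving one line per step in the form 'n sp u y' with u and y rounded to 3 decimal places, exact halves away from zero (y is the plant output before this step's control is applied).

0 -1 -3.750 0.000
1 -1 -1.484 -0.938
2 -1 -1.124 -1.121
3 -1 -0.775 -1.178
4 -1 -0.679 -1.136
5 -1 -0.680 -1.079
6 -1 -0.719 -1.033
7 -1 -0.759 -1.006

(exact arithmetic carried between steps; '≈' marks a value shown rounded to 6 d.p. or computed from one; I and e_prev carry over from the previous line; the table rounds u and y to 3 d.p., halves away from zero)
n=0: y=0, sp=-1, e=sp−y=-1; I=-1, D=e−e_prev=-1; u=2·(-1)+3/2·(-1)+1/4·(-1)=-3.75; next y=4/5·0+1/4·(-3.75)=-0.9375
n=1: y=-0.9375, sp=-1, e=sp−y=-0.0625; I=-1.0625, D=e−e_prev=0.9375; u=2·(-0.0625)+3/2·(-1.0625)+1/4·0.9375=-1.484375; next y=4/5·(-0.9375)+1/4·(-1.484375)≈-1.121094
n=2: y≈-1.121094, sp=-1, e=sp−y≈0.121094; I≈-0.941406, D=e−e_prev≈0.183594; u=2·0.121094+3/2·(-0.941406)+1/4·0.183594≈-1.124023; next y=4/5·(-1.121094)+1/4·(-1.124023)≈-1.177881
n=3: y≈-1.177881, sp=-1, e=sp−y≈0.177881; I≈-0.763525, D=e−e_prev≈0.056787; u=2·0.177881+3/2·(-0.763525)+1/4·0.056787≈-0.775330; next y=4/5·(-1.177881)+1/4·(-0.775330)≈-1.136137
n=4: y≈-1.136137, sp=-1, e=sp−y≈0.136137; I≈-0.627388, D=e−e_prev≈-0.041744; u=2·0.136137+3/2·(-0.627388)+1/4·(-0.041744)≈-0.679244; next y=4/5·(-1.136137)+1/4·(-0.679244)≈-1.078721
n=5: y≈-1.078721, sp=-1, e=sp−y≈0.078721; I≈-0.548668, D=e−e_prev≈-0.057416; u=2·0.078721+3/2·(-0.548668)+1/4·(-0.057416)≈-0.679914; next y=4/5·(-1.078721)+1/4·(-0.679914)≈-1.032955
n=6: y≈-1.032955, sp=-1, e=sp−y≈0.032955; I≈-0.515712, D=e−e_prev≈-0.045766; u=2·0.032955+3/2·(-0.515712)+1/4·(-0.045766)≈-0.719100; next y=4/5·(-1.032955)+1/4·(-0.719100)≈-1.006139
n=7: y≈-1.006139, sp=-1, e=sp−y≈0.006139; I≈-0.509573, D=e−e_prev≈-0.026816; u=2·0.006139+3/2·(-0.509573)+1/4·(-0.026816)≈-0.758786; next y=4/5·(-1.006139)+1/4·(-0.758786)≈-0.994608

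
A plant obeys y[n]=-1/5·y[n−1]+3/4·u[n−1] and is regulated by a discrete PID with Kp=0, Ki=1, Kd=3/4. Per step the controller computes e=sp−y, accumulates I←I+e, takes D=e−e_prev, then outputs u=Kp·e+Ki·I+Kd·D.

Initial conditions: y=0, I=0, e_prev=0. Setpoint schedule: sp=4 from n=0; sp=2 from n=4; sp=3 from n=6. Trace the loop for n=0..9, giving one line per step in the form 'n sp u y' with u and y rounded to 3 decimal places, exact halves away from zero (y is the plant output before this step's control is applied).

0 4 7.000 0.000
1 4 -1.188 5.250
2 4 14.084 -1.941
3 4 -7.929 10.951
4 2 24.692 -8.137
5 2 -27.482 20.147
6 3 55.712 -24.641
7 3 -75.856 46.712
8 3 131.603 -66.234
9 3 -195.694 111.949

(exact arithmetic carried between steps; '≈' marks a value shown rounded to 6 d.p. or computed from one; I and e_prev carry over from the previous line; the table rounds u and y to 3 d.p., halves away from zero)
n=0: y=0, sp=4, e=sp−y=4; I=4, D=e−e_prev=4; u=0·4+1·4+3/4·4=7; next y=-1/5·0+3/4·7=5.25
n=1: y=5.25, sp=4, e=sp−y=-1.25; I=2.75, D=e−e_prev=-5.25; u=0·(-1.25)+1·2.75+3/4·(-5.25)=-1.1875; next y=-1/5·5.25+3/4·(-1.1875)=-1.940625
n=2: y=-1.940625, sp=4, e=sp−y=5.940625; I=8.690625, D=e−e_prev=7.190625; u=0·5.940625+1·8.690625+3/4·7.190625≈14.083594; next y=-1/5·(-1.940625)+3/4·14.083594≈10.950820
n=3: y≈10.950820, sp=4, e=sp−y≈-6.950820; I≈1.739805, D=e−e_prev≈-12.891445; u=0·(-6.950820)+1·1.739805+3/4·(-12.891445)≈-7.928779; next y=-1/5·10.950820+3/4·(-7.928779)≈-8.136749
n=4: y≈-8.136749, sp=2, e=sp−y≈10.136749; I≈11.876553, D=e−e_prev≈17.087569; u=0·10.136749+1·11.876553+3/4·17.087569≈24.692230; next y=-1/5·(-8.136749)+3/4·24.692230≈20.146522
n=5: y≈20.146522, sp=2, e=sp−y≈-18.146522; I≈-6.269969, D=e−e_prev≈-28.283271; u=0·(-18.146522)+1·(-6.269969)+3/4·(-28.283271)≈-27.482422; next y=-1/5·20.146522+3/4·(-27.482422)≈-24.641121
n=6: y≈-24.641121, sp=3, e=sp−y≈27.641121; I≈21.371152, D=e−e_prev≈45.787643; u=0·27.641121+1·21.371152+3/4·45.787643≈55.711884; next y=-1/5·(-24.641121)+3/4·55.711884≈46.712137
n=7: y≈46.712137, sp=3, e=sp−y≈-43.712137; I≈-22.340985, D=e−e_prev≈-71.353258; u=0·(-43.712137)+1·(-22.340985)+3/4·(-71.353258)≈-75.855929; next y=-1/5·46.712137+3/4·(-75.855929)≈-66.234374
n=8: y≈-66.234374, sp=3, e=sp−y≈69.234374; I≈46.893389, D=e−e_prev≈112.946511; u=0·69.234374+1·46.893389+3/4·112.946511≈131.603272; next y=-1/5·(-66.234374)+3/4·131.603272≈111.949329
n=9: y≈111.949329, sp=3, e=sp−y≈-108.949329; I≈-62.055940, D=e−e_prev≈-178.183703; u=0·(-108.949329)+1·(-62.055940)+3/4·(-178.183703)≈-195.693718; next y=-1/5·111.949329+3/4·(-195.693718)≈-169.160154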